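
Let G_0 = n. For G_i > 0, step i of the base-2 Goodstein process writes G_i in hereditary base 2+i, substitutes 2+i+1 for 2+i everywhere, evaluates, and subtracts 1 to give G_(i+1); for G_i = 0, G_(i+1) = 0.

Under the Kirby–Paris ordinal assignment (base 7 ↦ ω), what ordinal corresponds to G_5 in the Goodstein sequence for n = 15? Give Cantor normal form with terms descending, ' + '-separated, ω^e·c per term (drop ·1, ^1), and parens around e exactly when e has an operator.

G_0 = 15. HB_2(15) = 2^(2 + 1) + 2^2 + 2 + 1. Bump = 112. G_1 = 111.
G_1 = 111. HB_3(111) = 3^(3 + 1) + 3^3 + 3. Bump = 1284. G_2 = 1283.
G_2 = 1283. HB_4(1283) = 4^(4 + 1) + 4^4 + 3. Bump = 18753. G_3 = 18752.
G_3 = 18752. HB_5(18752) = 5^(5 + 1) + 5^5 + 2. Bump = 326594. G_4 = 326593.
G_4 = 326593. HB_6(326593) = 6^(6 + 1) + 6^6 + 1. Bump = 6588345. G_5 = 6588344.
G_5 = 6588344. HB_7(6588344) = 7^(7 + 1) + 7^7. Bump = 150994944. G_6 = 150994943.

ω^(ω + 1) + ω^ω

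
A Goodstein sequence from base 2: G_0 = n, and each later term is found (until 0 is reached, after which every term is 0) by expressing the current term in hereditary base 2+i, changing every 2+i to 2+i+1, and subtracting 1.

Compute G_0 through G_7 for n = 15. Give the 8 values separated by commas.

step 0: 15 = 2^(2 + 1) + 2^2 + 2 + 1; sub 3 for 2: 3^(3 + 1) + 3^3 + 3 + 1; = 112; G_1 = 112−1 = 111
step 1: 111 = 3^(3 + 1) + 3^3 + 3; sub 4 for 3: 4^(4 + 1) + 4^4 + 4; = 1284; G_2 = 1284−1 = 1283
step 2: 1283 = 4^(4 + 1) + 4^4 + 3; sub 5 for 4: 5^(5 + 1) + 5^5 + 3; = 18753; G_3 = 18753−1 = 18752
step 3: 18752 = 5^(5 + 1) + 5^5 + 2; sub 6 for 5: 6^(6 + 1) + 6^6 + 2; = 326594; G_4 = 326594−1 = 326593
step 4: 326593 = 6^(6 + 1) + 6^6 + 1; sub 7 for 6: 7^(7 + 1) + 7^7 + 1; = 6588345; G_5 = 6588345−1 = 6588344
step 5: 6588344 = 7^(7 + 1) + 7^7; sub 8 for 7: 8^(8 + 1) + 8^8; = 150994944; G_6 = 150994944−1 = 150994943
step 6: 150994943 = 8^(8 + 1) + 7·8^7 + 7·8^6 + 7·8^5 + 7·8^4 + 7·8^3 + 7·8^2 + 7·8 + 7; sub 9 for 8: 9^(9 + 1) + 7·9^7 + 7·9^6 + 7·9^5 + 7·9^4 + 7·9^3 + 7·9^2 + 7·9 + 7; = 3524450281; G_7 = 3524450281−1 = 3524450280

15, 111, 1283, 18752, 326593, 6588344, 150994943, 3524450280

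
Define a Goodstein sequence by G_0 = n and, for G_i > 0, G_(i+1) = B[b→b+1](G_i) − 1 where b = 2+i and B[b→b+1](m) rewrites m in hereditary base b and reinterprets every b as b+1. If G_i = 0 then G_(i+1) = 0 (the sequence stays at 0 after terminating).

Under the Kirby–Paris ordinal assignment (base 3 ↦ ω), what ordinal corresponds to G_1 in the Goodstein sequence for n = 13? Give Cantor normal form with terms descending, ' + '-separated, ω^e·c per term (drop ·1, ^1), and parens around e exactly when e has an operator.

base 2: 13 = 2^(2 + 1) + 2^2 + 1; at 3: 3^(3 + 1) + 3^3 + 1 = 109; next = 108
base 3: 108 = 3^(3 + 1) + 3^3; at 4: 4^(4 + 1) + 4^4 = 1280; next = 1279

ω^(ω + 1) + ω^ω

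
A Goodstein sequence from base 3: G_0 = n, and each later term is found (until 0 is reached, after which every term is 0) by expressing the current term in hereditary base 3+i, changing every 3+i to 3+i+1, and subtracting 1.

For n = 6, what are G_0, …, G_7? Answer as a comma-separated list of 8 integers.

(0) 6|_3 = 2·3 ↦ 2·4|_4 = 8 ⇒ 7
(1) 7|_4 = 4 + 3 ↦ 5 + 3|_5 = 8 ⇒ 7
(2) 7|_5 = 5 + 2 ↦ 6 + 2|_6 = 8 ⇒ 7
(3) 7|_6 = 6 + 1 ↦ 7 + 1|_7 = 8 ⇒ 7
(4) 7|_7 = 7 ↦ 8|_8 = 8 ⇒ 7
(5) 7|_8 = 7 ↦ 7|_9 = 7 ⇒ 6
(6) 6|_9 = 6 ↦ 6|_10 = 6 ⇒ 5

6, 7, 7, 7, 7, 7, 6, 5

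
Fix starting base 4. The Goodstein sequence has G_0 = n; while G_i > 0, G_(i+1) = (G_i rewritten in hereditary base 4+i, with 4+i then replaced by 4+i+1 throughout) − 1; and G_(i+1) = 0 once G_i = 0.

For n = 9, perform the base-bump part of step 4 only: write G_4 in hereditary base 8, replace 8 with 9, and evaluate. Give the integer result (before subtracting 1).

[0] 9 ≡ 2·4 + 1 (base 4). Lift 5: 11. −1: 10.
[1] 10 ≡ 2·5 (base 5). Lift 6: 12. −1: 11.
[2] 11 ≡ 6 + 5 (base 6). Lift 7: 12. −1: 11.
[3] 11 ≡ 7 + 4 (base 7). Lift 8: 12. −1: 11.
[4] 11 ≡ 8 + 3 (base 8). Lift 9: 12. −1: 11.

12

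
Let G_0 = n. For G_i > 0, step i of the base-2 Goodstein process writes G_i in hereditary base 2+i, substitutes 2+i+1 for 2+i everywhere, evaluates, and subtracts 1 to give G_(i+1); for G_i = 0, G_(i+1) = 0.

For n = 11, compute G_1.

i=0: 11 = 2^(2 + 1) + 2 + 1 (b=2); 2→3: 3^(3 + 1) + 3 + 1 = 85; 85−1 = 84
i=1: 84 = 3^(3 + 1) + 3 (b=3); 3→4: 4^(4 + 1) + 4 = 1028; 1028−1 = 1027

84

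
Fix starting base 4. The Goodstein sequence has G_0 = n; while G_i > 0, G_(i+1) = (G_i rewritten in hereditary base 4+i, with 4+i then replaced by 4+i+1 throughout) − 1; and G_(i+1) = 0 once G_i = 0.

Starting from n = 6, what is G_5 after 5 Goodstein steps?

step 0: 6 = 4 + 2; sub 5 for 4: 5 + 2; = 7; G_1 = 7−1 = 6
step 1: 6 = 5 + 1; sub 6 for 5: 6 + 1; = 7; G_2 = 7−1 = 6
step 2: 6 = 6; sub 7 for 6: 7; = 7; G_3 = 7−1 = 6
step 3: 6 = 6; sub 8 for 7: 6; = 6; G_4 = 6−1 = 5
step 4: 5 = 5; sub 9 for 8: 5; = 5; G_5 = 5−1 = 4
step 5: 4 = 4; sub 10 for 9: 4; = 4; G_6 = 4−1 = 3

4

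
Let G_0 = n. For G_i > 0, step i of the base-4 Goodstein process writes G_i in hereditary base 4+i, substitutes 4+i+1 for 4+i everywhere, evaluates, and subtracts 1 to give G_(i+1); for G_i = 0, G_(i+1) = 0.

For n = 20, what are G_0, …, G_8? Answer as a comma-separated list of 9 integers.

20, 29, 39, 51, 65, 81, 99, 107, 115

(0) 20|_4 = 4^2 + 4 ↦ 5^2 + 5|_5 = 30 ⇒ 29
(1) 29|_5 = 5^2 + 4 ↦ 6^2 + 4|_6 = 40 ⇒ 39
(2) 39|_6 = 6^2 + 3 ↦ 7^2 + 3|_7 = 52 ⇒ 51
(3) 51|_7 = 7^2 + 2 ↦ 8^2 + 2|_8 = 66 ⇒ 65
(4) 65|_8 = 8^2 + 1 ↦ 9^2 + 1|_9 = 82 ⇒ 81
(5) 81|_9 = 9^2 ↦ 10^2|_10 = 100 ⇒ 99
(6) 99|_10 = 9·10 + 9 ↦ 9·11 + 9|_11 = 108 ⇒ 107
(7) 107|_11 = 9·11 + 8 ↦ 9·12 + 8|_12 = 116 ⇒ 115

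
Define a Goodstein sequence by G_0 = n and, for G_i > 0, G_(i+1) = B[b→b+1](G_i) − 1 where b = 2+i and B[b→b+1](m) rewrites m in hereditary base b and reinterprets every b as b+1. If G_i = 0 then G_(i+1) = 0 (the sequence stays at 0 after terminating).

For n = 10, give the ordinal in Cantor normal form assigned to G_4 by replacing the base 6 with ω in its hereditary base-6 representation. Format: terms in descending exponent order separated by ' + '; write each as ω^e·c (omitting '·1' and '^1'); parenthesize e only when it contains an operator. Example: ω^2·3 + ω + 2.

i=0: 10 = 2^(2 + 1) + 2 (b=2); 2→3: 3^(3 + 1) + 3 = 84; 84−1 = 83
i=1: 83 = 3^(3 + 1) + 2 (b=3); 3→4: 4^(4 + 1) + 2 = 1026; 1026−1 = 1025
i=2: 1025 = 4^(4 + 1) + 1 (b=4); 4→5: 5^(5 + 1) + 1 = 15626; 15626−1 = 15625
i=3: 15625 = 5^(5 + 1) (b=5); 5→6: 6^(6 + 1) = 279936; 279936−1 = 279935
i=4: 279935 = 5·6^6 + 5·6^5 + 5·6^4 + 5·6^3 + 5·6^2 + 5·6 + 5 (b=6); 6→7: 5·7^7 + 5·7^5 + 5·7^4 + 5·7^3 + 5·7^2 + 5·7 + 5 = 4215755; 4215755−1 = 4215754

ω^ω·5 + ω^5·5 + ω^4·5 + ω^3·5 + ω^2·5 + ω·5 + 5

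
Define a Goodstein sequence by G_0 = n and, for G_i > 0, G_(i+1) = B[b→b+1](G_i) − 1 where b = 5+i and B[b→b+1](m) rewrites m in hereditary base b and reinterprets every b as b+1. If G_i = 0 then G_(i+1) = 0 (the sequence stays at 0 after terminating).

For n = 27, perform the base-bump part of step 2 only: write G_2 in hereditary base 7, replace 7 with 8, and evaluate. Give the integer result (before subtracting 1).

27 —HB5→ 5^2 + 2 —bump→ 6^2 + 2 = 38 —(−1)→ 37
37 —HB6→ 6^2 + 1 —bump→ 7^2 + 1 = 50 —(−1)→ 49

64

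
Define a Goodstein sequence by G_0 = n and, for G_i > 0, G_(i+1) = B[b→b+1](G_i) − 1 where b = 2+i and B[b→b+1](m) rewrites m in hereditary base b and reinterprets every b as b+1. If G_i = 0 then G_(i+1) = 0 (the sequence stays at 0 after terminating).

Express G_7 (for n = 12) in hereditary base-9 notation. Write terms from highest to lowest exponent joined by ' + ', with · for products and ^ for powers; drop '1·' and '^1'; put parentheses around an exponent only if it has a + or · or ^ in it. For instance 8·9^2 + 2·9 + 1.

9^(9 + 1) + 2·9^2 + 9 + 2

G_0 = 12. HB_2(12) = 2^(2 + 1) + 2^2. Bump = 108. G_1 = 107.
G_1 = 107. HB_3(107) = 3^(3 + 1) + 2·3^2 + 2·3 + 2. Bump = 1066. G_2 = 1065.
G_2 = 1065. HB_4(1065) = 4^(4 + 1) + 2·4^2 + 2·4 + 1. Bump = 15686. G_3 = 15685.
G_3 = 15685. HB_5(15685) = 5^(5 + 1) + 2·5^2 + 2·5. Bump = 280020. G_4 = 280019.
G_4 = 280019. HB_6(280019) = 6^(6 + 1) + 2·6^2 + 6 + 5. Bump = 5764911. G_5 = 5764910.
G_5 = 5764910. HB_7(5764910) = 7^(7 + 1) + 2·7^2 + 7 + 4. Bump = 134217868. G_6 = 134217867.
G_6 = 134217867. HB_8(134217867) = 8^(8 + 1) + 2·8^2 + 8 + 3. Bump = 3486784575. G_7 = 3486784574.
G_7 = 3486784574. HB_9(3486784574) = 9^(9 + 1) + 2·9^2 + 9 + 2. Bump = 100000000212. G_8 = 100000000211.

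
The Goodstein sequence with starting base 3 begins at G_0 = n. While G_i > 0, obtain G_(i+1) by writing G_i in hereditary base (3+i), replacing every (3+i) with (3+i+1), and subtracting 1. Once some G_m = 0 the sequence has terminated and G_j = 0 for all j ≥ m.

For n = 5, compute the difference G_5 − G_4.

-1

G_0=5  [base 3] 3 + 2  →[3↦4]→  4 + 2 = 6  −1 ⇒ G_1=5
G_1=5  [base 4] 4 + 1  →[4↦5]→  5 + 1 = 6  −1 ⇒ G_2=5
G_2=5  [base 5] 5  →[5↦6]→  6 = 6  −1 ⇒ G_3=5
G_3=5  [base 6] 5  →[6↦7]→  5 = 5  −1 ⇒ G_4=4
G_4=4  [base 7] 4  →[7↦8]→  4 = 4  −1 ⇒ G_5=3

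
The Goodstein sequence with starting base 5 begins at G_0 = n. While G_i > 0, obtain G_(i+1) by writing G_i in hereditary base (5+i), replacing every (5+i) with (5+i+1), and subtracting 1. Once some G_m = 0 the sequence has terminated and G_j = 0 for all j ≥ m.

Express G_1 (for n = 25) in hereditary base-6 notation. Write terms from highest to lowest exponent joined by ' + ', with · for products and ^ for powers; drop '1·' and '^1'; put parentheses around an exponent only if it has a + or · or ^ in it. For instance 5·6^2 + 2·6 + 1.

[0] 25 ≡ 5^2 (base 5). Lift 6: 36. −1: 35.
[1] 35 ≡ 5·6 + 5 (base 6). Lift 7: 40. −1: 39.

5·6 + 5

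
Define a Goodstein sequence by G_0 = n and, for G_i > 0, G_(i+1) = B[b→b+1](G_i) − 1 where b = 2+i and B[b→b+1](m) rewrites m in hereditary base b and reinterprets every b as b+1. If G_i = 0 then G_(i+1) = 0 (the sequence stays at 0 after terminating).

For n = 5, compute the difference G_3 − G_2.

212

base 2: 5 = 2^2 + 1; at 3: 3^3 + 1 = 28; next = 27
base 3: 27 = 3^3; at 4: 4^4 = 256; next = 255
base 4: 255 = 3·4^3 + 3·4^2 + 3·4 + 3; at 5: 3·5^3 + 3·5^2 + 3·5 + 3 = 468; next = 467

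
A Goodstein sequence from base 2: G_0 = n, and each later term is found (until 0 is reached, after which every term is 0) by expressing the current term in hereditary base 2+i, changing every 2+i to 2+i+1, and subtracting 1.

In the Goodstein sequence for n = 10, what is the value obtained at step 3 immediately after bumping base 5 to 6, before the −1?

279936

(0) 10|_2 = 2^(2 + 1) + 2 ↦ 3^(3 + 1) + 3|_3 = 84 ⇒ 83
(1) 83|_3 = 3^(3 + 1) + 2 ↦ 4^(4 + 1) + 2|_4 = 1026 ⇒ 1025
(2) 1025|_4 = 4^(4 + 1) + 1 ↦ 5^(5 + 1) + 1|_5 = 15626 ⇒ 15625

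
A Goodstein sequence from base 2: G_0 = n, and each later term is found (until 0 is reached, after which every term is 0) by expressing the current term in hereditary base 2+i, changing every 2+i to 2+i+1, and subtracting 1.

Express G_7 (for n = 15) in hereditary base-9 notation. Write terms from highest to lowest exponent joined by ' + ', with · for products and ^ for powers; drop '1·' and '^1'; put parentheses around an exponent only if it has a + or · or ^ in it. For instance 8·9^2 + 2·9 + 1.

9^(9 + 1) + 7·9^7 + 7·9^6 + 7·9^5 + 7·9^4 + 7·9^3 + 7·9^2 + 7·9 + 6

G_0=15  [base 2] 2^(2 + 1) + 2^2 + 2 + 1  →[2↦3]→  3^(3 + 1) + 3^3 + 3 + 1 = 112  −1 ⇒ G_1=111
G_1=111  [base 3] 3^(3 + 1) + 3^3 + 3  →[3↦4]→  4^(4 + 1) + 4^4 + 4 = 1284  −1 ⇒ G_2=1283
G_2=1283  [base 4] 4^(4 + 1) + 4^4 + 3  →[4↦5]→  5^(5 + 1) + 5^5 + 3 = 18753  −1 ⇒ G_3=18752
G_3=18752  [base 5] 5^(5 + 1) + 5^5 + 2  →[5↦6]→  6^(6 + 1) + 6^6 + 2 = 326594  −1 ⇒ G_4=326593
G_4=326593  [base 6] 6^(6 + 1) + 6^6 + 1  →[6↦7]→  7^(7 + 1) + 7^7 + 1 = 6588345  −1 ⇒ G_5=6588344
G_5=6588344  [base 7] 7^(7 + 1) + 7^7  →[7↦8]→  8^(8 + 1) + 8^8 = 150994944  −1 ⇒ G_6=150994943
G_6=150994943  [base 8] 8^(8 + 1) + 7·8^7 + 7·8^6 + 7·8^5 + 7·8^4 + 7·8^3 + 7·8^2 + 7·8 + 7  →[8↦9]→  9^(9 + 1) + 7·9^7 + 7·9^6 + 7·9^5 + 7·9^4 + 7·9^3 + 7·9^2 + 7·9 + 7 = 3524450281  −1 ⇒ G_7=3524450280
G_7=3524450280  [base 9] 9^(9 + 1) + 7·9^7 + 7·9^6 + 7·9^5 + 7·9^4 + 7·9^3 + 7·9^2 + 7·9 + 6  →[9↦10]→  10^(10 + 1) + 7·10^7 + 7·10^6 + 7·10^5 + 7·10^4 + 7·10^3 + 7·10^2 + 7·10 + 6 = 100077777776  −1 ⇒ G_8=100077777775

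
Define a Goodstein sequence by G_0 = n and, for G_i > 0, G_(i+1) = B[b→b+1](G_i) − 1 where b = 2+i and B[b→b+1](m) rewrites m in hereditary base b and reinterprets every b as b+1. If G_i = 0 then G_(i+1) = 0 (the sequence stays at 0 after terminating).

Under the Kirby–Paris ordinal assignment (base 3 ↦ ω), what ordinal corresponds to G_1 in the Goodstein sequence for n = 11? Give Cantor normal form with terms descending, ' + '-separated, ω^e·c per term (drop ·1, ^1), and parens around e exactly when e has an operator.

ω^(ω + 1) + ω

[0] 11 ≡ 2^(2 + 1) + 2 + 1 (base 2). Lift 3: 85. −1: 84.
[1] 84 ≡ 3^(3 + 1) + 3 (base 3). Lift 4: 1028. −1: 1027.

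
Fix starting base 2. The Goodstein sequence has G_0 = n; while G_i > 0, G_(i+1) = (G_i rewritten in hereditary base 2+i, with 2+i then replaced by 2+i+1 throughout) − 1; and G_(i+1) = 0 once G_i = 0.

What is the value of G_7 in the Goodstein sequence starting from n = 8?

i=0: 8 = 2^(2 + 1) (b=2); 2→3: 3^(3 + 1) = 81; 81−1 = 80
i=1: 80 = 2·3^3 + 2·3^2 + 2·3 + 2 (b=3); 3→4: 2·4^4 + 2·4^2 + 2·4 + 2 = 554; 554−1 = 553
i=2: 553 = 2·4^4 + 2·4^2 + 2·4 + 1 (b=4); 4→5: 2·5^5 + 2·5^2 + 2·5 + 1 = 6311; 6311−1 = 6310
i=3: 6310 = 2·5^5 + 2·5^2 + 2·5 (b=5); 5→6: 2·6^6 + 2·6^2 + 2·6 = 93396; 93396−1 = 93395
i=4: 93395 = 2·6^6 + 2·6^2 + 6 + 5 (b=6); 6→7: 2·7^7 + 2·7^2 + 7 + 5 = 1647196; 1647196−1 = 1647195
i=5: 1647195 = 2·7^7 + 2·7^2 + 7 + 4 (b=7); 7→8: 2·8^8 + 2·8^2 + 8 + 4 = 33554572; 33554572−1 = 33554571
i=6: 33554571 = 2·8^8 + 2·8^2 + 8 + 3 (b=8); 8→9: 2·9^9 + 2·9^2 + 9 + 3 = 774841152; 774841152−1 = 774841151

774841151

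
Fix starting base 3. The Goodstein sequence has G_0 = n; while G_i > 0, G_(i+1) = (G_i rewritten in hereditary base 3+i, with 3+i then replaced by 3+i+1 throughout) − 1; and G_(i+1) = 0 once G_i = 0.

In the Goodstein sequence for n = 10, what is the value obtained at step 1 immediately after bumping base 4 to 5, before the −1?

25

i=0: 10 = 3^2 + 1 (b=3); 3→4: 4^2 + 1 = 17; 17−1 = 16
i=1: 16 = 4^2 (b=4); 4→5: 5^2 = 25; 25−1 = 24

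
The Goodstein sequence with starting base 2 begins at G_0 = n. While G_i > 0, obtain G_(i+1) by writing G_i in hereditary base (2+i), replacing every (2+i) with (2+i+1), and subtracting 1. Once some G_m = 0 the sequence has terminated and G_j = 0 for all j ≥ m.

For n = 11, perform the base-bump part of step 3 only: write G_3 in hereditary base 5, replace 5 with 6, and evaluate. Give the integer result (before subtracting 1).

279938

step 0: 11 = 2^(2 + 1) + 2 + 1; sub 3 for 2: 3^(3 + 1) + 3 + 1; = 85; G_1 = 85−1 = 84
step 1: 84 = 3^(3 + 1) + 3; sub 4 for 3: 4^(4 + 1) + 4; = 1028; G_2 = 1028−1 = 1027
step 2: 1027 = 4^(4 + 1) + 3; sub 5 for 4: 5^(5 + 1) + 3; = 15628; G_3 = 15628−1 = 15627
step 3: 15627 = 5^(5 + 1) + 2; sub 6 for 5: 6^(6 + 1) + 2; = 279938; G_4 = 279938−1 = 279937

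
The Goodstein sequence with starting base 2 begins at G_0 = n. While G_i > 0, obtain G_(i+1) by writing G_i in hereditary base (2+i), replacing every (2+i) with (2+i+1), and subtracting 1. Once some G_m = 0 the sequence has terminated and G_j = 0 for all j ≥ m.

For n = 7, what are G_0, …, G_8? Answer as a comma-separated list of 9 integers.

7, 30, 259, 3127, 46657, 823543, 16777215, 37665879, 77777775

step 0: 7 = 2^2 + 2 + 1; sub 3 for 2: 3^3 + 3 + 1; = 31; G_1 = 31−1 = 30
step 1: 30 = 3^3 + 3; sub 4 for 3: 4^4 + 4; = 260; G_2 = 260−1 = 259
step 2: 259 = 4^4 + 3; sub 5 for 4: 5^5 + 3; = 3128; G_3 = 3128−1 = 3127
step 3: 3127 = 5^5 + 2; sub 6 for 5: 6^6 + 2; = 46658; G_4 = 46658−1 = 46657
step 4: 46657 = 6^6 + 1; sub 7 for 6: 7^7 + 1; = 823544; G_5 = 823544−1 = 823543
step 5: 823543 = 7^7; sub 8 for 7: 8^8; = 16777216; G_6 = 16777216−1 = 16777215
step 6: 16777215 = 7·8^7 + 7·8^6 + 7·8^5 + 7·8^4 + 7·8^3 + 7·8^2 + 7·8 + 7; sub 9 for 8: 7·9^7 + 7·9^6 + 7·9^5 + 7·9^4 + 7·9^3 + 7·9^2 + 7·9 + 7; = 37665880; G_7 = 37665880−1 = 37665879
step 7: 37665879 = 7·9^7 + 7·9^6 + 7·9^5 + 7·9^4 + 7·9^3 + 7·9^2 + 7·9 + 6; sub 10 for 9: 7·10^7 + 7·10^6 + 7·10^5 + 7·10^4 + 7·10^3 + 7·10^2 + 7·10 + 6; = 77777776; G_8 = 77777776−1 = 77777775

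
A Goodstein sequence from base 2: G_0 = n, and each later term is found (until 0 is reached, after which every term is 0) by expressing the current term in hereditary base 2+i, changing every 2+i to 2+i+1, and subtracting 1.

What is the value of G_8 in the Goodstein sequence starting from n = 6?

555551

base 2: 6 = 2^2 + 2; at 3: 3^3 + 3 = 30; next = 29
base 3: 29 = 3^3 + 2; at 4: 4^4 + 2 = 258; next = 257
base 4: 257 = 4^4 + 1; at 5: 5^5 + 1 = 3126; next = 3125
base 5: 3125 = 5^5; at 6: 6^6 = 46656; next = 46655
base 6: 46655 = 5·6^5 + 5·6^4 + 5·6^3 + 5·6^2 + 5·6 + 5; at 7: 5·7^5 + 5·7^4 + 5·7^3 + 5·7^2 + 5·7 + 5 = 98040; next = 98039
base 7: 98039 = 5·7^5 + 5·7^4 + 5·7^3 + 5·7^2 + 5·7 + 4; at 8: 5·8^5 + 5·8^4 + 5·8^3 + 5·8^2 + 5·8 + 4 = 187244; next = 187243
base 8: 187243 = 5·8^5 + 5·8^4 + 5·8^3 + 5·8^2 + 5·8 + 3; at 9: 5·9^5 + 5·9^4 + 5·9^3 + 5·9^2 + 5·9 + 3 = 332148; next = 332147
base 9: 332147 = 5·9^5 + 5·9^4 + 5·9^3 + 5·9^2 + 5·9 + 2; at 10: 5·10^5 + 5·10^4 + 5·10^3 + 5·10^2 + 5·10 + 2 = 555552; next = 555551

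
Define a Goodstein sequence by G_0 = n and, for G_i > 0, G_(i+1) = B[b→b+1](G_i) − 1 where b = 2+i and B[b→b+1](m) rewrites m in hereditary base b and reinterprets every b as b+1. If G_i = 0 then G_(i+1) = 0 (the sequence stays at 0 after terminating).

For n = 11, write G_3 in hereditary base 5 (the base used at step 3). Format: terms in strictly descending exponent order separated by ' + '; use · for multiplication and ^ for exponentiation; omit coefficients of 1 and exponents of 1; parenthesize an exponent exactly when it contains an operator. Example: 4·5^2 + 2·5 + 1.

G_0 = 11. HB_2(11) = 2^(2 + 1) + 2 + 1. Bump = 85. G_1 = 84.
G_1 = 84. HB_3(84) = 3^(3 + 1) + 3. Bump = 1028. G_2 = 1027.
G_2 = 1027. HB_4(1027) = 4^(4 + 1) + 3. Bump = 15628. G_3 = 15627.
G_3 = 15627. HB_5(15627) = 5^(5 + 1) + 2. Bump = 279938. G_4 = 279937.

5^(5 + 1) + 2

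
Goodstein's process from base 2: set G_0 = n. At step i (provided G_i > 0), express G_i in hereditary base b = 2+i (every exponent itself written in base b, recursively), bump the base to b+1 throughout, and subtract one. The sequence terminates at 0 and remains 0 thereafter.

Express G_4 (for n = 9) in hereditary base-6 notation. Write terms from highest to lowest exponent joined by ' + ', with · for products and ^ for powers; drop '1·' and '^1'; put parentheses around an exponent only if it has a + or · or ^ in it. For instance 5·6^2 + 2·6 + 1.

3·6^6 + 3·6^3 + 3·6^2 + 3·6 + 1

step 0: 9 = 2^(2 + 1) + 1; sub 3 for 2: 3^(3 + 1) + 1; = 82; G_1 = 82−1 = 81
step 1: 81 = 3^(3 + 1); sub 4 for 3: 4^(4 + 1); = 1024; G_2 = 1024−1 = 1023
step 2: 1023 = 3·4^4 + 3·4^3 + 3·4^2 + 3·4 + 3; sub 5 for 4: 3·5^5 + 3·5^3 + 3·5^2 + 3·5 + 3; = 9843; G_3 = 9843−1 = 9842
step 3: 9842 = 3·5^5 + 3·5^3 + 3·5^2 + 3·5 + 2; sub 6 for 5: 3·6^6 + 3·6^3 + 3·6^2 + 3·6 + 2; = 140744; G_4 = 140744−1 = 140743
step 4: 140743 = 3·6^6 + 3·6^3 + 3·6^2 + 3·6 + 1; sub 7 for 6: 3·7^7 + 3·7^3 + 3·7^2 + 3·7 + 1; = 2471827; G_5 = 2471827−1 = 2471826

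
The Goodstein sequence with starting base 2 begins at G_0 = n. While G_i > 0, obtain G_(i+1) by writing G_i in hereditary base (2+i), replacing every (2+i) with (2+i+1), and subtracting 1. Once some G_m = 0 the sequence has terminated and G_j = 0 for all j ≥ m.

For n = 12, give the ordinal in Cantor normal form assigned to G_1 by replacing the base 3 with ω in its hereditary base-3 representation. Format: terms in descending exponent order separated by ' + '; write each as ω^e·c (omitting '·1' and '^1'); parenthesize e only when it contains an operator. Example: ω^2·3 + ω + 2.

base 2: 12 = 2^(2 + 1) + 2^2; at 3: 3^(3 + 1) + 3^3 = 108; next = 107
base 3: 107 = 3^(3 + 1) + 2·3^2 + 2·3 + 2; at 4: 4^(4 + 1) + 2·4^2 + 2·4 + 2 = 1066; next = 1065

ω^(ω + 1) + ω^2·2 + ω·2 + 2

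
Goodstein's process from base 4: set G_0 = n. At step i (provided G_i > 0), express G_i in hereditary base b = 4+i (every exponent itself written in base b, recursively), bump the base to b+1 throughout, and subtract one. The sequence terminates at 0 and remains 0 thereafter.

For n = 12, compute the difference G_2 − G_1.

12 —HB4→ 3·4 —bump→ 3·5 = 15 —(−1)→ 14
14 —HB5→ 2·5 + 4 —bump→ 2·6 + 4 = 16 —(−1)→ 15

1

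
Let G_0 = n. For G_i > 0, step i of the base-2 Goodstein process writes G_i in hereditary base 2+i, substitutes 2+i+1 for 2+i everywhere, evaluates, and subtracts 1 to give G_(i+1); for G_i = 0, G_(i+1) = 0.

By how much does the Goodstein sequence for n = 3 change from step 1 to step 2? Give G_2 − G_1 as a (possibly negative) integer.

0

i=0: 3 = 2 + 1 (b=2); 2→3: 3 + 1 = 4; 4−1 = 3
i=1: 3 = 3 (b=3); 3→4: 4 = 4; 4−1 = 3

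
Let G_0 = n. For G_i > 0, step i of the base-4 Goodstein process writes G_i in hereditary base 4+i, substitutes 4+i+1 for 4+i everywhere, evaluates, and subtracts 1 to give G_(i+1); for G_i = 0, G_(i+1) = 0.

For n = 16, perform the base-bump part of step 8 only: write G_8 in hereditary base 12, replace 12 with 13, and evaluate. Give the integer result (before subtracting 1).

i=0: 16 = 4^2 (b=4); 4→5: 5^2 = 25; 25−1 = 24
i=1: 24 = 4·5 + 4 (b=5); 5→6: 4·6 + 4 = 28; 28−1 = 27
i=2: 27 = 4·6 + 3 (b=6); 6→7: 4·7 + 3 = 31; 31−1 = 30
i=3: 30 = 4·7 + 2 (b=7); 7→8: 4·8 + 2 = 34; 34−1 = 33
i=4: 33 = 4·8 + 1 (b=8); 8→9: 4·9 + 1 = 37; 37−1 = 36
i=5: 36 = 4·9 (b=9); 9→10: 4·10 = 40; 40−1 = 39
i=6: 39 = 3·10 + 9 (b=10); 10→11: 3·11 + 9 = 42; 42−1 = 41
i=7: 41 = 3·11 + 8 (b=11); 11→12: 3·12 + 8 = 44; 44−1 = 43
i=8: 43 = 3·12 + 7 (b=12); 12→13: 3·13 + 7 = 46; 46−1 = 45

46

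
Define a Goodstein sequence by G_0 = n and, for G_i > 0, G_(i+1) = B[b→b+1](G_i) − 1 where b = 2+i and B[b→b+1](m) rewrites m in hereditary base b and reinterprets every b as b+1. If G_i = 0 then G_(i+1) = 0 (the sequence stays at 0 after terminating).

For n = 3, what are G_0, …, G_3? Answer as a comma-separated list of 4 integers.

3, 3, 3, 2

(0) 3|_2 = 2 + 1 ↦ 3 + 1|_3 = 4 ⇒ 3
(1) 3|_3 = 3 ↦ 4|_4 = 4 ⇒ 3
(2) 3|_4 = 3 ↦ 3|_5 = 3 ⇒ 2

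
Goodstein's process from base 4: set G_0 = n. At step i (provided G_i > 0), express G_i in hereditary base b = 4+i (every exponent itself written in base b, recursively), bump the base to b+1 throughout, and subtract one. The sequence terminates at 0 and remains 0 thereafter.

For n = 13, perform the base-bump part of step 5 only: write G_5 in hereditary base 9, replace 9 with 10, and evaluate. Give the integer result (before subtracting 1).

base 4: 13 = 3·4 + 1; at 5: 3·5 + 1 = 16; next = 15
base 5: 15 = 3·5; at 6: 3·6 = 18; next = 17
base 6: 17 = 2·6 + 5; at 7: 2·7 + 5 = 19; next = 18
base 7: 18 = 2·7 + 4; at 8: 2·8 + 4 = 20; next = 19
base 8: 19 = 2·8 + 3; at 9: 2·9 + 3 = 21; next = 20
base 9: 20 = 2·9 + 2; at 10: 2·10 + 2 = 22; next = 21

22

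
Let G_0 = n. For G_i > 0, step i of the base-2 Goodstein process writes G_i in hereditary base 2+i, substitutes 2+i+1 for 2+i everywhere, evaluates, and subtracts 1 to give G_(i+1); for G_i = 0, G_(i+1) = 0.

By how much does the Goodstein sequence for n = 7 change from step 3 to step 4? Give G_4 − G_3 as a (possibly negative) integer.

step 0: 7 = 2^2 + 2 + 1; sub 3 for 2: 3^3 + 3 + 1; = 31; G_1 = 31−1 = 30
step 1: 30 = 3^3 + 3; sub 4 for 3: 4^4 + 4; = 260; G_2 = 260−1 = 259
step 2: 259 = 4^4 + 3; sub 5 for 4: 5^5 + 3; = 3128; G_3 = 3128−1 = 3127
step 3: 3127 = 5^5 + 2; sub 6 for 5: 6^6 + 2; = 46658; G_4 = 46658−1 = 46657

43530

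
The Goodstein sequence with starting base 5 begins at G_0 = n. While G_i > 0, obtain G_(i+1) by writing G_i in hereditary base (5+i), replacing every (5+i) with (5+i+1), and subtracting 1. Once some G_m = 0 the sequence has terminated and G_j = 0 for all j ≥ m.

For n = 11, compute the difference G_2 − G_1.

step 0: 11 = 2·5 + 1; sub 6 for 5: 2·6 + 1; = 13; G_1 = 13−1 = 12
step 1: 12 = 2·6; sub 7 for 6: 2·7; = 14; G_2 = 14−1 = 13

1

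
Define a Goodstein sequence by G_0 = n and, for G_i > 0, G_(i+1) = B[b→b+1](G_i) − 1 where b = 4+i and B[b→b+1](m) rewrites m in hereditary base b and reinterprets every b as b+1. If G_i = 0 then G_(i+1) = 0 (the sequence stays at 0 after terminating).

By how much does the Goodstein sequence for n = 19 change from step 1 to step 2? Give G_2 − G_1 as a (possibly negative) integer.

step 0: 19 = 4^2 + 3; sub 5 for 4: 5^2 + 3; = 28; G_1 = 28−1 = 27
step 1: 27 = 5^2 + 2; sub 6 for 5: 6^2 + 2; = 38; G_2 = 38−1 = 37

10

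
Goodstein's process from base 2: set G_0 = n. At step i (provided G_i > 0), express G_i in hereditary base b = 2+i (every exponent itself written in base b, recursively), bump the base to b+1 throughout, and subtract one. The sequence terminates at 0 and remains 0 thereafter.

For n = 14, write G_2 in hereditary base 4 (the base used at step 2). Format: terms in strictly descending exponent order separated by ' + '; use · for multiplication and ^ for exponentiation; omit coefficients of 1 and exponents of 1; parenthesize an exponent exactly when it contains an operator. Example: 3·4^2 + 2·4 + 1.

4^(4 + 1) + 4^4 + 1

(0) 14|_2 = 2^(2 + 1) + 2^2 + 2 ↦ 3^(3 + 1) + 3^3 + 3|_3 = 111 ⇒ 110
(1) 110|_3 = 3^(3 + 1) + 3^3 + 2 ↦ 4^(4 + 1) + 4^4 + 2|_4 = 1282 ⇒ 1281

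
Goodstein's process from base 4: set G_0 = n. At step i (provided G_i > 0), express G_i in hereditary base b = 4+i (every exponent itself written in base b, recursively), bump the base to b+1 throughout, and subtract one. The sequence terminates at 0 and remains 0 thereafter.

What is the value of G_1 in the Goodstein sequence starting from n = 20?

G_0 = 20. HB_4(20) = 4^2 + 4. Bump = 30. G_1 = 29.
G_1 = 29. HB_5(29) = 5^2 + 4. Bump = 40. G_2 = 39.

29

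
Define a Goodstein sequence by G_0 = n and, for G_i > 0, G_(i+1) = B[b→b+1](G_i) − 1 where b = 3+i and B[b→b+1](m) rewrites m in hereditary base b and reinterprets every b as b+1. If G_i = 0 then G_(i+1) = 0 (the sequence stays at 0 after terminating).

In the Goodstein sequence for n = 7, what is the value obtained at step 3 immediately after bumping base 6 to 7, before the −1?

10

(0) 7|_3 = 2·3 + 1 ↦ 2·4 + 1|_4 = 9 ⇒ 8
(1) 8|_4 = 2·4 ↦ 2·5|_5 = 10 ⇒ 9
(2) 9|_5 = 5 + 4 ↦ 6 + 4|_6 = 10 ⇒ 9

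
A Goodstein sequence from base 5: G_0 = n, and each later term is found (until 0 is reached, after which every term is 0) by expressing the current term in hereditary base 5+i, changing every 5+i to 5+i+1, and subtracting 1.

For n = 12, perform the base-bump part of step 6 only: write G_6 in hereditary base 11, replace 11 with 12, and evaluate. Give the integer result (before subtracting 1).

G_0 = 12. HB_5(12) = 2·5 + 2. Bump = 14. G_1 = 13.
G_1 = 13. HB_6(13) = 2·6 + 1. Bump = 15. G_2 = 14.
G_2 = 14. HB_7(14) = 2·7. Bump = 16. G_3 = 15.
G_3 = 15. HB_8(15) = 8 + 7. Bump = 16. G_4 = 15.
G_4 = 15. HB_9(15) = 9 + 6. Bump = 16. G_5 = 15.
G_5 = 15. HB_10(15) = 10 + 5. Bump = 16. G_6 = 15.
G_6 = 15. HB_11(15) = 11 + 4. Bump = 16. G_7 = 15.

16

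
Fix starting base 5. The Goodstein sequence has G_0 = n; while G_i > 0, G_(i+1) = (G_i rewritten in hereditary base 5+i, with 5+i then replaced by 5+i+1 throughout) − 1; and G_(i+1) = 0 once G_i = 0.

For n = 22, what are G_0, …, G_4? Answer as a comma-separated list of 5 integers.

22, 25, 28, 31, 33

step 0: 22 = 4·5 + 2; sub 6 for 5: 4·6 + 2; = 26; G_1 = 26−1 = 25
step 1: 25 = 4·6 + 1; sub 7 for 6: 4·7 + 1; = 29; G_2 = 29−1 = 28
step 2: 28 = 4·7; sub 8 for 7: 4·8; = 32; G_3 = 32−1 = 31
step 3: 31 = 3·8 + 7; sub 9 for 8: 3·9 + 7; = 34; G_4 = 34−1 = 33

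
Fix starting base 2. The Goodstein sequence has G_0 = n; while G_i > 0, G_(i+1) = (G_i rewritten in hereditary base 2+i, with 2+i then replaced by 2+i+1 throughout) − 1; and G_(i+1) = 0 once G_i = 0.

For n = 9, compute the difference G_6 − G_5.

G_0=9  [base 2] 2^(2 + 1) + 1  →[2↦3]→  3^(3 + 1) + 1 = 82  −1 ⇒ G_1=81
G_1=81  [base 3] 3^(3 + 1)  →[3↦4]→  4^(4 + 1) = 1024  −1 ⇒ G_2=1023
G_2=1023  [base 4] 3·4^4 + 3·4^3 + 3·4^2 + 3·4 + 3  →[4↦5]→  3·5^5 + 3·5^3 + 3·5^2 + 3·5 + 3 = 9843  −1 ⇒ G_3=9842
G_3=9842  [base 5] 3·5^5 + 3·5^3 + 3·5^2 + 3·5 + 2  →[5↦6]→  3·6^6 + 3·6^3 + 3·6^2 + 3·6 + 2 = 140744  −1 ⇒ G_4=140743
G_4=140743  [base 6] 3·6^6 + 3·6^3 + 3·6^2 + 3·6 + 1  →[6↦7]→  3·7^7 + 3·7^3 + 3·7^2 + 3·7 + 1 = 2471827  −1 ⇒ G_5=2471826
G_5=2471826  [base 7] 3·7^7 + 3·7^3 + 3·7^2 + 3·7  →[7↦8]→  3·8^8 + 3·8^3 + 3·8^2 + 3·8 = 50333400  −1 ⇒ G_6=50333399

47861573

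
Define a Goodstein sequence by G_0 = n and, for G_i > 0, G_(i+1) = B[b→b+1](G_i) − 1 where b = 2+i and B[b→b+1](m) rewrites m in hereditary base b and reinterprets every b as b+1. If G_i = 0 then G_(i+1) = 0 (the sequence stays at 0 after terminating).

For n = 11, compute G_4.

11 —HB2→ 2^(2 + 1) + 2 + 1 —bump→ 3^(3 + 1) + 3 + 1 = 85 —(−1)→ 84
84 —HB3→ 3^(3 + 1) + 3 —bump→ 4^(4 + 1) + 4 = 1028 —(−1)→ 1027
1027 —HB4→ 4^(4 + 1) + 3 —bump→ 5^(5 + 1) + 3 = 15628 —(−1)→ 15627
15627 —HB5→ 5^(5 + 1) + 2 —bump→ 6^(6 + 1) + 2 = 279938 —(−1)→ 279937
279937 —HB6→ 6^(6 + 1) + 1 —bump→ 7^(7 + 1) + 1 = 5764802 —(−1)→ 5764801

279937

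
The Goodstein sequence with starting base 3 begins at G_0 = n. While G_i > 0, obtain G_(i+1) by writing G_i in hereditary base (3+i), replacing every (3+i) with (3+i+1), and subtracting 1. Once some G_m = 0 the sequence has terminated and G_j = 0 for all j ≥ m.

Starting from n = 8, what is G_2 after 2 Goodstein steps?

i=0: 8 = 2·3 + 2 (b=3); 3→4: 2·4 + 2 = 10; 10−1 = 9
i=1: 9 = 2·4 + 1 (b=4); 4→5: 2·5 + 1 = 11; 11−1 = 10
i=2: 10 = 2·5 (b=5); 5→6: 2·6 = 12; 12−1 = 11

10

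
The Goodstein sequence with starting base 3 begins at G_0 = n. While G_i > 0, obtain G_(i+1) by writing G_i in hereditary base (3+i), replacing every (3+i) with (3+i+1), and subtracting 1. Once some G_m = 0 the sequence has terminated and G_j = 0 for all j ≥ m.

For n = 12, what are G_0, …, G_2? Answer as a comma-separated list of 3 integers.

12, 19, 27

base 3: 12 = 3^2 + 3; at 4: 4^2 + 4 = 20; next = 19
base 4: 19 = 4^2 + 3; at 5: 5^2 + 3 = 28; next = 27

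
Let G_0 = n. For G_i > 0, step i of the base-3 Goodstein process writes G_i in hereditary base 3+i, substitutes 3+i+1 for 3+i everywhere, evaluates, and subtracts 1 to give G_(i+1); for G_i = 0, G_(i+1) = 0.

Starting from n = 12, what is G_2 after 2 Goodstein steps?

27

12 —HB3→ 3^2 + 3 —bump→ 4^2 + 4 = 20 —(−1)→ 19
19 —HB4→ 4^2 + 3 —bump→ 5^2 + 3 = 28 —(−1)→ 27
27 —HB5→ 5^2 + 2 —bump→ 6^2 + 2 = 38 —(−1)→ 37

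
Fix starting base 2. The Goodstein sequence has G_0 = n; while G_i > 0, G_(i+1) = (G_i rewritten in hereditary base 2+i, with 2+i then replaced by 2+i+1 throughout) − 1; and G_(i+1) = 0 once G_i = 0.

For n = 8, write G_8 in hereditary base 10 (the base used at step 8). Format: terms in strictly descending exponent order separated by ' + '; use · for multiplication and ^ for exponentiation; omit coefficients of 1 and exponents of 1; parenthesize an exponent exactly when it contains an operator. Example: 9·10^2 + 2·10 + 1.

(0) 8|_2 = 2^(2 + 1) ↦ 3^(3 + 1)|_3 = 81 ⇒ 80
(1) 80|_3 = 2·3^3 + 2·3^2 + 2·3 + 2 ↦ 2·4^4 + 2·4^2 + 2·4 + 2|_4 = 554 ⇒ 553
(2) 553|_4 = 2·4^4 + 2·4^2 + 2·4 + 1 ↦ 2·5^5 + 2·5^2 + 2·5 + 1|_5 = 6311 ⇒ 6310
(3) 6310|_5 = 2·5^5 + 2·5^2 + 2·5 ↦ 2·6^6 + 2·6^2 + 2·6|_6 = 93396 ⇒ 93395
(4) 93395|_6 = 2·6^6 + 2·6^2 + 6 + 5 ↦ 2·7^7 + 2·7^2 + 7 + 5|_7 = 1647196 ⇒ 1647195
(5) 1647195|_7 = 2·7^7 + 2·7^2 + 7 + 4 ↦ 2·8^8 + 2·8^2 + 8 + 4|_8 = 33554572 ⇒ 33554571
(6) 33554571|_8 = 2·8^8 + 2·8^2 + 8 + 3 ↦ 2·9^9 + 2·9^2 + 9 + 3|_9 = 774841152 ⇒ 774841151
(7) 774841151|_9 = 2·9^9 + 2·9^2 + 9 + 2 ↦ 2·10^10 + 2·10^2 + 10 + 2|_10 = 20000000212 ⇒ 20000000211
(8) 20000000211|_10 = 2·10^10 + 2·10^2 + 10 + 1 ↦ 2·11^11 + 2·11^2 + 11 + 1|_11 = 570623341476 ⇒ 570623341475

2·10^10 + 2·10^2 + 10 + 1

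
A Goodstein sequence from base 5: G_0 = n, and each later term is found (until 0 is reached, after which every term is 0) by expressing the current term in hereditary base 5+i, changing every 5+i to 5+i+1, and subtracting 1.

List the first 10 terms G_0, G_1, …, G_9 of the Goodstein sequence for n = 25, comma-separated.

25 —HB5→ 5^2 —bump→ 6^2 = 36 —(−1)→ 35
35 —HB6→ 5·6 + 5 —bump→ 5·7 + 5 = 40 —(−1)→ 39
39 —HB7→ 5·7 + 4 —bump→ 5·8 + 4 = 44 —(−1)→ 43
43 —HB8→ 5·8 + 3 —bump→ 5·9 + 3 = 48 —(−1)→ 47
47 —HB9→ 5·9 + 2 —bump→ 5·10 + 2 = 52 —(−1)→ 51
51 —HB10→ 5·10 + 1 —bump→ 5·11 + 1 = 56 —(−1)→ 55
55 —HB11→ 5·11 —bump→ 5·12 = 60 —(−1)→ 59
59 —HB12→ 4·12 + 11 —bump→ 4·13 + 11 = 63 —(−1)→ 62
62 —HB13→ 4·13 + 10 —bump→ 4·14 + 10 = 66 —(−1)→ 65

25, 35, 39, 43, 47, 51, 55, 59, 62, 65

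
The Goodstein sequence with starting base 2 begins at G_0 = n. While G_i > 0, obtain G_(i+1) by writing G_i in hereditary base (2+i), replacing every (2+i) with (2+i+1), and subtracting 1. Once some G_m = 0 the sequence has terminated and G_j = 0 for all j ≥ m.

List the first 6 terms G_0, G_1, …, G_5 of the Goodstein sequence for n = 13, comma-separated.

G_0=13  [base 2] 2^(2 + 1) + 2^2 + 1  →[2↦3]→  3^(3 + 1) + 3^3 + 1 = 109  −1 ⇒ G_1=108
G_1=108  [base 3] 3^(3 + 1) + 3^3  →[3↦4]→  4^(4 + 1) + 4^4 = 1280  −1 ⇒ G_2=1279
G_2=1279  [base 4] 4^(4 + 1) + 3·4^3 + 3·4^2 + 3·4 + 3  →[4↦5]→  5^(5 + 1) + 3·5^3 + 3·5^2 + 3·5 + 3 = 16093  −1 ⇒ G_3=16092
G_3=16092  [base 5] 5^(5 + 1) + 3·5^3 + 3·5^2 + 3·5 + 2  →[5↦6]→  6^(6 + 1) + 3·6^3 + 3·6^2 + 3·6 + 2 = 280712  −1 ⇒ G_4=280711
G_4=280711  [base 6] 6^(6 + 1) + 3·6^3 + 3·6^2 + 3·6 + 1  →[6↦7]→  7^(7 + 1) + 3·7^3 + 3·7^2 + 3·7 + 1 = 5765999  −1 ⇒ G_5=5765998

13, 108, 1279, 16092, 280711, 5765998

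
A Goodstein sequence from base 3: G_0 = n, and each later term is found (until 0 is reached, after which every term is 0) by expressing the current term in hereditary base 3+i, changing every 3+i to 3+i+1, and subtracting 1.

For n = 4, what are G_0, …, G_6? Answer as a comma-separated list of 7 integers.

4, 4, 4, 3, 2, 1, 0

(0) 4|_3 = 3 + 1 ↦ 4 + 1|_4 = 5 ⇒ 4
(1) 4|_4 = 4 ↦ 5|_5 = 5 ⇒ 4
(2) 4|_5 = 4 ↦ 4|_6 = 4 ⇒ 3
(3) 3|_6 = 3 ↦ 3|_7 = 3 ⇒ 2
(4) 2|_7 = 2 ↦ 2|_8 = 2 ⇒ 1
(5) 1|_8 = 1 ↦ 1|_9 = 1 ⇒ 0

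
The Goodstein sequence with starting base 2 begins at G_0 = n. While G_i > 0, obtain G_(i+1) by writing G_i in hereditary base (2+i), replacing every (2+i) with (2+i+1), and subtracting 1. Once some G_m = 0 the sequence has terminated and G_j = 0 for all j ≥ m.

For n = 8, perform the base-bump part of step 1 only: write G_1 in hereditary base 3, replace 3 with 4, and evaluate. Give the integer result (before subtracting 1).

i=0: 8 = 2^(2 + 1) (b=2); 2→3: 3^(3 + 1) = 81; 81−1 = 80
i=1: 80 = 2·3^3 + 2·3^2 + 2·3 + 2 (b=3); 3→4: 2·4^4 + 2·4^2 + 2·4 + 2 = 554; 554−1 = 553

554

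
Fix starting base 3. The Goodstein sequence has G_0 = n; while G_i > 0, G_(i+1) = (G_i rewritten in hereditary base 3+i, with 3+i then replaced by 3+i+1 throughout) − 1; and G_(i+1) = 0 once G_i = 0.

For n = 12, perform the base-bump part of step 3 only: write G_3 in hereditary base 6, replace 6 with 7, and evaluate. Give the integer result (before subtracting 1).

50

base 3: 12 = 3^2 + 3; at 4: 4^2 + 4 = 20; next = 19
base 4: 19 = 4^2 + 3; at 5: 5^2 + 3 = 28; next = 27
base 5: 27 = 5^2 + 2; at 6: 6^2 + 2 = 38; next = 37
base 6: 37 = 6^2 + 1; at 7: 7^2 + 1 = 50; next = 49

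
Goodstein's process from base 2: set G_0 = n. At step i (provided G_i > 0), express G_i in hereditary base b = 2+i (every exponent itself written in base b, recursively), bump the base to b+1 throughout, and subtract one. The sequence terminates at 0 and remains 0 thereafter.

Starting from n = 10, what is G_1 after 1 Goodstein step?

base 2: 10 = 2^(2 + 1) + 2; at 3: 3^(3 + 1) + 3 = 84; next = 83
base 3: 83 = 3^(3 + 1) + 2; at 4: 4^(4 + 1) + 2 = 1026; next = 1025

83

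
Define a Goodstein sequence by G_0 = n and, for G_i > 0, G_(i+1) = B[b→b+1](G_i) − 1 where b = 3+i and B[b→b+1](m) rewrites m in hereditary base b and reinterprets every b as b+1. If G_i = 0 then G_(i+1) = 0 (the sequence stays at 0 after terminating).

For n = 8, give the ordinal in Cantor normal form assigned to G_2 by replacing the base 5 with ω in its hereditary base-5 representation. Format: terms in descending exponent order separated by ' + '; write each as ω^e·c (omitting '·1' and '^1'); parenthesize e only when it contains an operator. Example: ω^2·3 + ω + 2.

G_0=8  [base 3] 2·3 + 2  →[3↦4]→  2·4 + 2 = 10  −1 ⇒ G_1=9
G_1=9  [base 4] 2·4 + 1  →[4↦5]→  2·5 + 1 = 11  −1 ⇒ G_2=10
G_2=10  [base 5] 2·5  →[5↦6]→  2·6 = 12  −1 ⇒ G_3=11

ω·2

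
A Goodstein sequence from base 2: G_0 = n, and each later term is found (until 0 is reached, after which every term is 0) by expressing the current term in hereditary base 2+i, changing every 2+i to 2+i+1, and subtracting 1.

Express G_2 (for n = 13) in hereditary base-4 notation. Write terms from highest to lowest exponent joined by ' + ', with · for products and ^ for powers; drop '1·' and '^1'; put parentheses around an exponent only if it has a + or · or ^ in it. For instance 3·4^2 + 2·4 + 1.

4^(4 + 1) + 3·4^3 + 3·4^2 + 3·4 + 3

G_0 = 13. HB_2(13) = 2^(2 + 1) + 2^2 + 1. Bump = 109. G_1 = 108.
G_1 = 108. HB_3(108) = 3^(3 + 1) + 3^3. Bump = 1280. G_2 = 1279.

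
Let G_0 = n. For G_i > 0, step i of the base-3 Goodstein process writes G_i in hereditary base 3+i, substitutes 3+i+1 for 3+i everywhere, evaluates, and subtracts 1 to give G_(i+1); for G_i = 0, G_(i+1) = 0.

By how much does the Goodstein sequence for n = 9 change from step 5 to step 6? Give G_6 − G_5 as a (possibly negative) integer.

1

[0] 9 ≡ 3^2 (base 3). Lift 4: 16. −1: 15.
[1] 15 ≡ 3·4 + 3 (base 4). Lift 5: 18. −1: 17.
[2] 17 ≡ 3·5 + 2 (base 5). Lift 6: 20. −1: 19.
[3] 19 ≡ 3·6 + 1 (base 6). Lift 7: 22. −1: 21.
[4] 21 ≡ 3·7 (base 7). Lift 8: 24. −1: 23.
[5] 23 ≡ 2·8 + 7 (base 8). Lift 9: 25. −1: 24.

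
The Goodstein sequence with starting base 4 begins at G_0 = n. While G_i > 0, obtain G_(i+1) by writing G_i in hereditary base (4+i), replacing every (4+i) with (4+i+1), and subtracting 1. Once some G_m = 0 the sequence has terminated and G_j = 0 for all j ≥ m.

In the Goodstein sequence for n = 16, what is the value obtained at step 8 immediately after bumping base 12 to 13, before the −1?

i=0: 16 = 4^2 (b=4); 4→5: 5^2 = 25; 25−1 = 24
i=1: 24 = 4·5 + 4 (b=5); 5→6: 4·6 + 4 = 28; 28−1 = 27
i=2: 27 = 4·6 + 3 (b=6); 6→7: 4·7 + 3 = 31; 31−1 = 30
i=3: 30 = 4·7 + 2 (b=7); 7→8: 4·8 + 2 = 34; 34−1 = 33
i=4: 33 = 4·8 + 1 (b=8); 8→9: 4·9 + 1 = 37; 37−1 = 36
i=5: 36 = 4·9 (b=9); 9→10: 4·10 = 40; 40−1 = 39
i=6: 39 = 3·10 + 9 (b=10); 10→11: 3·11 + 9 = 42; 42−1 = 41
i=7: 41 = 3·11 + 8 (b=11); 11→12: 3·12 + 8 = 44; 44−1 = 43

46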